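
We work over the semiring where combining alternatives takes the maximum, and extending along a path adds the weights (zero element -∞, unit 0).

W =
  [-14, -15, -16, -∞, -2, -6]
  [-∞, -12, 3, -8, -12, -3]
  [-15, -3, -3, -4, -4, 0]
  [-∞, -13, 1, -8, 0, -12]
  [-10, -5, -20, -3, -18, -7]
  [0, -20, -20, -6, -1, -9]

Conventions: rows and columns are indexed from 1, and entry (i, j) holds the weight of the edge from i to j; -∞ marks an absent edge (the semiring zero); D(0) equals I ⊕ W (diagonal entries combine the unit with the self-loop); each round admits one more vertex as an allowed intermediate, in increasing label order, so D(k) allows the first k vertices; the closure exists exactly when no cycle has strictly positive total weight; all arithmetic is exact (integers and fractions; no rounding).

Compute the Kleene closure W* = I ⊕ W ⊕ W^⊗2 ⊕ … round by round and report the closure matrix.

D(0):
  [0, -15, -16, -∞, -2, -6]
  [-∞, 0, 3, -8, -12, -3]
  [-15, -3, 0, -4, -4, 0]
  [-∞, -13, 1, 0, 0, -12]
  [-10, -5, -20, -3, 0, -7]
  [0, -20, -20, -6, -1, 0]
D(1):
  [0, -15, -16, -∞, -2, -6]
  [-∞, 0, 3, -8, -12, -3]
  [-15, -3, 0, -4, -4, 0]
  [-∞, -13, 1, 0, 0, -12]
  [-10, -5, -20, -3, 0, -7]
  [0, -15, -16, -6, -1, 0]
D(2):
  [0, -15, -12, -23, -2, -6]
  [-∞, 0, 3, -8, -12, -3]
  [-15, -3, 0, -4, -4, 0]
  [-∞, -13, 1, 0, 0, -12]
  [-10, -5, -2, -3, 0, -7]
  [0, -15, -12, -6, -1, 0]
D(3):
  [0, -15, -12, -16, -2, -6]
  [-12, 0, 3, -1, -1, 3]
  [-15, -3, 0, -4, -4, 0]
  [-14, -2, 1, 0, 0, 1]
  [-10, -5, -2, -3, 0, -2]
  [0, -15, -12, -6, -1, 0]
D(4):
  [0, -15, -12, -16, -2, -6]
  [-12, 0, 3, -1, -1, 3]
  [-15, -3, 0, -4, -4, 0]
  [-14, -2, 1, 0, 0, 1]
  [-10, -5, -2, -3, 0, -2]
  [0, -8, -5, -6, -1, 0]
D(5):
  [0, -7, -4, -5, -2, -4]
  [-11, 0, 3, -1, -1, 3]
  [-14, -3, 0, -4, -4, 0]
  [-10, -2, 1, 0, 0, 1]
  [-10, -5, -2, -3, 0, -2]
  [0, -6, -3, -4, -1, 0]
D(6):
  [0, -7, -4, -5, -2, -4]
  [3, 0, 3, -1, 2, 3]
  [0, -3, 0, -4, -1, 0]
  [1, -2, 1, 0, 0, 1]
  [-2, -5, -2, -3, 0, -2]
  [0, -6, -3, -4, -1, 0]
Answer: W* = [[0, -7, -4, -5, -2, -4], [3, 0, 3, -1, 2, 3], [0, -3, 0, -4, -1, 0], [1, -2, 1, 0, 0, 1], [-2, -5, -2, -3, 0, -2], [0, -6, -3, -4, -1, 0]]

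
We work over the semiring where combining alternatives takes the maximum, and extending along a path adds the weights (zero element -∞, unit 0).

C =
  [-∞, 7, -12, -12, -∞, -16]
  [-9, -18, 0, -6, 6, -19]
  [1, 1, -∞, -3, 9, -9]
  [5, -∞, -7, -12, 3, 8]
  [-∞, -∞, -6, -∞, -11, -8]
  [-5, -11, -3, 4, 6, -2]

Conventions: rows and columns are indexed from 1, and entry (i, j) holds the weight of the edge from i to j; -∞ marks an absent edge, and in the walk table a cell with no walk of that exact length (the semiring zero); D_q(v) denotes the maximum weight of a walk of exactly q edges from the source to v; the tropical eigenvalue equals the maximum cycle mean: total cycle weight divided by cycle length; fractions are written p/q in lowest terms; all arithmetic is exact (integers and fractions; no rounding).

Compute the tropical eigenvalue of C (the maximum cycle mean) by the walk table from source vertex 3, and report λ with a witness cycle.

q=0: [-∞, -∞, 0, -∞, -∞, -∞]
q=1: [1, 1, -∞, -3, 9, -9]
q=2: [2, 8, 3, -5, 7, 5]
q=3: [4, 9, 8, 9, 14, 3]
q=4: [14, 11, 9, 7, 17, 17]
q=5: [12, 21, 14, 21, 23, 15]
q=6: [26, 19, 21, 19, 27, 29]
Optimal cycle mean attained by: cycle 4->6->4, total 8 + 4, length 2.
Answer: λ = 6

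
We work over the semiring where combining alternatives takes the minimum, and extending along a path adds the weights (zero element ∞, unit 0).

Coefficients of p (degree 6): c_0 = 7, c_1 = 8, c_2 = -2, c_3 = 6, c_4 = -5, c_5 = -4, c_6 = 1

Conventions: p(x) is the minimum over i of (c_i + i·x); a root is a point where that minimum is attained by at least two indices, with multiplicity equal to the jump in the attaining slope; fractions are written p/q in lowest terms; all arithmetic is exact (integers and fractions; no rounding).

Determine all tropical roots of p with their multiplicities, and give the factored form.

hull edge (i=0, c=7) to (i=2, c=-2): slope -9/2, span 2
hull edge (i=2, c=-2) to (i=4, c=-5): slope -3/2, span 2
hull edge (i=4, c=-5) to (i=5, c=-4): slope 1, span 1
hull edge (i=5, c=-4) to (i=6, c=1): slope 5, span 1
Factored form: p(x) = 1 ⊗ (x ⊕ (-5)) ⊗ (x ⊕ (-1)) ⊗ (x ⊕ 3/2) ⊗ (x ⊕ 3/2) ⊗ (x ⊕ 9/2) ⊗ (x ⊕ 9/2)
Answer: roots = -5 (mult 1), -1 (mult 1), 3/2 (mult 2), 9/2 (mult 2)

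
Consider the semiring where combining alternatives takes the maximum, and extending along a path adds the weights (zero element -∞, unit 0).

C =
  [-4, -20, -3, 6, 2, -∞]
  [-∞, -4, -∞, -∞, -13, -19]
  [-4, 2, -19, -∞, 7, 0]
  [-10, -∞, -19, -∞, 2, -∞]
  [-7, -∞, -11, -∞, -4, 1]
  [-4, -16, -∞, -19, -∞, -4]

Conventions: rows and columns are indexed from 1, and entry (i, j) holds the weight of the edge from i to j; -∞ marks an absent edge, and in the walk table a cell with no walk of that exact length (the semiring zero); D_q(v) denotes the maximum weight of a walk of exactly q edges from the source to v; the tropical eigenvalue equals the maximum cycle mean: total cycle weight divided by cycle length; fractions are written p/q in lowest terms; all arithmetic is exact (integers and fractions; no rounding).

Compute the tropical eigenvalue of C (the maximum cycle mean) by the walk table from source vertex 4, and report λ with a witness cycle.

q=0: [-∞, -∞, -∞, 0, -∞, -∞]
q=1: [-10, -∞, -19, -∞, 2, -∞]
q=2: [-5, -17, -9, -4, -2, 3]
q=3: [-1, -7, -8, 1, -2, -1]
q=4: [-5, -6, -4, 5, 3, -1]
q=5: [-4, -2, -8, 1, 7, 4]
q=6: [0, -6, -4, 2, 3, 8]
Optimal cycle mean attained by: cycle 1->4->5->6->1, total 6 + 2 + 1 + (-4), length 4.
Answer: λ = 5/4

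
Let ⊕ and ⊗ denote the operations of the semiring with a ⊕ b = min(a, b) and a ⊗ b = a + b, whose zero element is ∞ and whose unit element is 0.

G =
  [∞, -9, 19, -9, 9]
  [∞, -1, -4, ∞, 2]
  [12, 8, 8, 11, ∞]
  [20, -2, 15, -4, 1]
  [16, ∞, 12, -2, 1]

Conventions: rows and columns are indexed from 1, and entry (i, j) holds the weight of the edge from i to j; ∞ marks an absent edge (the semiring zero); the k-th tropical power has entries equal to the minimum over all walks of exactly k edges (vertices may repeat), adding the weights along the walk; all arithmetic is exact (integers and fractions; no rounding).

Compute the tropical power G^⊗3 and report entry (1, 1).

G^⊗2:
  [11, -11, -13, -13, -8]
  [8, -2, -5, 0, 1]
  [20, 3, 4, 3, 10]
  [16, -6, -6, -8, -3]
  [17, -4, 13, -6, -1]
G^⊗3:
  [-1, -15, -15, -17, -12]
  [7, -3, -6, -4, 0]
  [16, 1, -1, -1, 4]
  [6, -10, -10, -12, -7]
  [14, -8, -8, -10, -5]
Key observation: the optimum is the walk 1->2->3->1, with weight (-9) + (-4) + 12 = -1.
Optimal value attained by: walk 1->2->3->1.
Answer: (G^⊗3)[1][1] = -1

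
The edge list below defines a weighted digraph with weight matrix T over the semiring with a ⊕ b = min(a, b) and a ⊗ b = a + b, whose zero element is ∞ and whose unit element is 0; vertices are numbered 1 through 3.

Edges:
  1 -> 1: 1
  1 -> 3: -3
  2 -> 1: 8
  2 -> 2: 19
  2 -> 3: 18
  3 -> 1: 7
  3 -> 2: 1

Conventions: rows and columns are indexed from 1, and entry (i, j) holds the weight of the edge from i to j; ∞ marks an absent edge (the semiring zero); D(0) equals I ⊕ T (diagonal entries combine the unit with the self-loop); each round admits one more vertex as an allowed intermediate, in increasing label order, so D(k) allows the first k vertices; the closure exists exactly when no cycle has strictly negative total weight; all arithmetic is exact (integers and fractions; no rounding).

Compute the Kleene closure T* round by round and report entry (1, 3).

D(0):
  [0, ∞, -3]
  [8, 0, 18]
  [7, 1, 0]
D(1):
  [0, ∞, -3]
  [8, 0, 5]
  [7, 1, 0]
D(2):
  [0, ∞, -3]
  [8, 0, 5]
  [7, 1, 0]
D(3):
  [0, -2, -3]
  [8, 0, 5]
  [7, 1, 0]
Answer: T*[1][3] = -3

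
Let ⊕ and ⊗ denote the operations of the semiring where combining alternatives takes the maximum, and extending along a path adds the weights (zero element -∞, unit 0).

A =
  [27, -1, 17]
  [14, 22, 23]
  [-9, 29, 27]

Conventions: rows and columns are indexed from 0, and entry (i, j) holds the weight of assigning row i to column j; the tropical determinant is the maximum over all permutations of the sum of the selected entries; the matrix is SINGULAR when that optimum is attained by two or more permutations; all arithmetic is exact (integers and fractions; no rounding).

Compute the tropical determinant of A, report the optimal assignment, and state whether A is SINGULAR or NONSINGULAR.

σ = (0, 1, 2): 27 + 22 + 27 = 76
σ = (0, 2, 1): 27 + 23 + 29 = 79
σ = (1, 0, 2): (-1) + 14 + 27 = 40
σ = (1, 2, 0): (-1) + 23 + (-9) = 13
σ = (2, 0, 1): 17 + 14 + 29 = 60
σ = (2, 1, 0): 17 + 22 + (-9) = 30
Optimal value attained by: σ = (0, 2, 1).
Answer: det⊕(A) = 79; verdict: NONSINGULAR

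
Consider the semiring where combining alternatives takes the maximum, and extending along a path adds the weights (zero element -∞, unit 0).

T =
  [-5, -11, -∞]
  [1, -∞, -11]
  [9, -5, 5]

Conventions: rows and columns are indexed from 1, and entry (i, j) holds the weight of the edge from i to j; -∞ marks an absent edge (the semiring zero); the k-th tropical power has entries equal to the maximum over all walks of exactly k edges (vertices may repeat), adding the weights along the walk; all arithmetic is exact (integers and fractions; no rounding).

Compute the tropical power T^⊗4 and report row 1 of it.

T^⊗2:
  [-10, -16, -22]
  [-2, -10, -6]
  [14, 0, 10]
T^⊗3:
  [-13, -21, -17]
  [3, -11, -1]
  [19, 5, 15]
T^⊗4:
  [-8, -22, -12]
  [8, -6, 4]
  [24, 10, 20]
Answer: row 1 of T^⊗4 = [-8, -22, -12]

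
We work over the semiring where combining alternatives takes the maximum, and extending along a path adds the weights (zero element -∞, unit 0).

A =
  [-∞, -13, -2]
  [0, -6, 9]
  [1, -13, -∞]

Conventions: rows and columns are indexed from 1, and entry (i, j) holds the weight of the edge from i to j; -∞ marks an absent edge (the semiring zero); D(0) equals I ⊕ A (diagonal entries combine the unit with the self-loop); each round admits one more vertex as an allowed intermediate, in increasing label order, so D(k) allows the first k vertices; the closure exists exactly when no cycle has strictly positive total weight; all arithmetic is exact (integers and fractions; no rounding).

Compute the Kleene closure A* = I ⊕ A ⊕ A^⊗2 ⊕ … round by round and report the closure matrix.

D(0):
  [0, -13, -2]
  [0, 0, 9]
  [1, -13, 0]
D(1):
  [0, -13, -2]
  [0, 0, 9]
  [1, -12, 0]
D(2):
  [0, -13, -2]
  [0, 0, 9]
  [1, -12, 0]
D(3):
  [0, -13, -2]
  [10, 0, 9]
  [1, -12, 0]
Answer: A* = [[0, -13, -2], [10, 0, 9], [1, -12, 0]]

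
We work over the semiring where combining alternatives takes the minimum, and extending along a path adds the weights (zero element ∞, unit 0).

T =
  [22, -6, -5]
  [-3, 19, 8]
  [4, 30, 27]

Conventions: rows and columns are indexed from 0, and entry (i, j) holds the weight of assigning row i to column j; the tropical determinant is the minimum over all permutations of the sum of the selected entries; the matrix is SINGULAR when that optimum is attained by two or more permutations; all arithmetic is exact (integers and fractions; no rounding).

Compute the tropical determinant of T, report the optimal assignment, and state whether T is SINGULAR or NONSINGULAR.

σ = (0, 1, 2): 22 + 19 + 27 = 68
σ = (0, 2, 1): 22 + 8 + 30 = 60
σ = (1, 0, 2): (-6) + (-3) + 27 = 18
σ = (1, 2, 0): (-6) + 8 + 4 = 6
σ = (2, 0, 1): (-5) + (-3) + 30 = 22
σ = (2, 1, 0): (-5) + 19 + 4 = 18
Optimal value attained by: σ = (1, 2, 0).
Answer: det⊕(T) = 6; verdict: NONSINGULAR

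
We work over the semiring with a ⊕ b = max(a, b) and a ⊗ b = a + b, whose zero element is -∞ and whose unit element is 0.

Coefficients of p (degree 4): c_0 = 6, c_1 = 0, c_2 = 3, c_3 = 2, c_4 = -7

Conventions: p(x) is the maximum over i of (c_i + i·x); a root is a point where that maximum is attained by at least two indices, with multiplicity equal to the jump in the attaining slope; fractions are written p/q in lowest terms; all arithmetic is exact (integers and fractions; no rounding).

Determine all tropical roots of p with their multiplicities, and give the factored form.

hull edge (i=0, c=6) to (i=3, c=2): slope -4/3, span 3
hull edge (i=3, c=2) to (i=4, c=-7): slope -9, span 1
Factored form: p(x) = -7 ⊗ (x ⊕ 4/3) ⊗ (x ⊕ 4/3) ⊗ (x ⊕ 4/3) ⊗ (x ⊕ 9)
Answer: roots = 4/3 (mult 3), 9 (mult 1)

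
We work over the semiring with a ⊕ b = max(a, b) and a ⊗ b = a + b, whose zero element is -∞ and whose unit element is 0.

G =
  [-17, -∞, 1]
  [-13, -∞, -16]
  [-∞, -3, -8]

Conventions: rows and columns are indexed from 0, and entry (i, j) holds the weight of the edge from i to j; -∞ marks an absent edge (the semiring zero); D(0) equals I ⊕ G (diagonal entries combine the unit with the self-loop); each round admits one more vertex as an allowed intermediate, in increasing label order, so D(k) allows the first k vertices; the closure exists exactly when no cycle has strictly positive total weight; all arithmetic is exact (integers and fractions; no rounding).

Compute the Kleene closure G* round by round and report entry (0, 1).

D(0):
  [0, -∞, 1]
  [-13, 0, -16]
  [-∞, -3, 0]
D(1):
  [0, -∞, 1]
  [-13, 0, -12]
  [-∞, -3, 0]
D(2):
  [0, -∞, 1]
  [-13, 0, -12]
  [-16, -3, 0]
D(3):
  [0, -2, 1]
  [-13, 0, -12]
  [-16, -3, 0]
Answer: G*[0][1] = -2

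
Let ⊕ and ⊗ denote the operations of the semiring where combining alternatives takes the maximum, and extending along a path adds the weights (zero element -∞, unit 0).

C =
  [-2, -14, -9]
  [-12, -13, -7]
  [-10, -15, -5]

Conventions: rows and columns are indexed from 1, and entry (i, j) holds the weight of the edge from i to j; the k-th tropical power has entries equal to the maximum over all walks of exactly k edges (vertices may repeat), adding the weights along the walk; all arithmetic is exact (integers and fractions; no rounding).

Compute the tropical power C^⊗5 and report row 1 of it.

C^⊗2:
  [-4, -16, -11]
  [-14, -22, -12]
  [-12, -20, -10]
C^⊗3:
  [-6, -18, -13]
  [-16, -27, -17]
  [-14, -25, -15]
C^⊗4:
  [-8, -20, -15]
  [-18, -30, -22]
  [-16, -28, -20]
C^⊗5:
  [-10, -22, -17]
  [-20, -32, -27]
  [-18, -30, -25]
Answer: row 1 of C^⊗5 = [-10, -22, -17]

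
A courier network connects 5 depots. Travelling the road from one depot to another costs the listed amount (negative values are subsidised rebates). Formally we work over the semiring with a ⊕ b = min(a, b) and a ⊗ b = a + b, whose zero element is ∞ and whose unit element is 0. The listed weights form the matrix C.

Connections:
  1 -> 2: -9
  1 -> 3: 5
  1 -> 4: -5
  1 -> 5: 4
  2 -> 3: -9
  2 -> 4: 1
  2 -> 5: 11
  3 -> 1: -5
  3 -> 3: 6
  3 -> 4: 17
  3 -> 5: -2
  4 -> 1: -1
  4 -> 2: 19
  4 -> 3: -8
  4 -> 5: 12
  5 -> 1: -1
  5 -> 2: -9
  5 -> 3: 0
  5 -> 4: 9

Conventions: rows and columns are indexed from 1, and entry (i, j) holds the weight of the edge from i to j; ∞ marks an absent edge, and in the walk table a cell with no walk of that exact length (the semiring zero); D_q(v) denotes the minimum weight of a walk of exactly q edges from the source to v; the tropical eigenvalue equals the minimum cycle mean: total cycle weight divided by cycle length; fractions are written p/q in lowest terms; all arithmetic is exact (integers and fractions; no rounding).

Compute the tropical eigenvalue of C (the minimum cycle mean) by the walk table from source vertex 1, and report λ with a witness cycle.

q=0: [0, ∞, ∞, ∞, ∞]
q=1: [∞, -9, 5, -5, 4]
q=2: [-6, -5, -18, -8, 2]
q=3: [-23, -15, -16, -11, -20]
q=4: [-21, -32, -24, -28, -19]
q=5: [-29, -30, -41, -31, -26]
Optimal cycle mean attained by: cycle 1->2->3->1, total (-9) + (-9) + (-5), length 3.
Answer: λ = -23/3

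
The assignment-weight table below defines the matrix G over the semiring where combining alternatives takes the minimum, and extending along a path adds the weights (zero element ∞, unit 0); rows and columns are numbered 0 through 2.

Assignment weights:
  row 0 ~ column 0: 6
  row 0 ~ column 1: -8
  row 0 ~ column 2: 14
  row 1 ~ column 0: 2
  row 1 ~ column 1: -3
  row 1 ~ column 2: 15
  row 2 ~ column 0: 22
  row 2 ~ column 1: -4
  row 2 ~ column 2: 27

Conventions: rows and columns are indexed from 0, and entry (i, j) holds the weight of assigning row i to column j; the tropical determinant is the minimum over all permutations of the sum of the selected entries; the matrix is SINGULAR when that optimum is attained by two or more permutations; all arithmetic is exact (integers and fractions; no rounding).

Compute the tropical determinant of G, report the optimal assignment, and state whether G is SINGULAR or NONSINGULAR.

σ = (0, 1, 2): 6 + (-3) + 27 = 30
σ = (0, 2, 1): 6 + 15 + (-4) = 17
σ = (1, 0, 2): (-8) + 2 + 27 = 21
σ = (1, 2, 0): (-8) + 15 + 22 = 29
σ = (2, 0, 1): 14 + 2 + (-4) = 12
σ = (2, 1, 0): 14 + (-3) + 22 = 33
Optimal value attained by: σ = (2, 0, 1).
Answer: det⊕(G) = 12; verdict: NONSINGULAR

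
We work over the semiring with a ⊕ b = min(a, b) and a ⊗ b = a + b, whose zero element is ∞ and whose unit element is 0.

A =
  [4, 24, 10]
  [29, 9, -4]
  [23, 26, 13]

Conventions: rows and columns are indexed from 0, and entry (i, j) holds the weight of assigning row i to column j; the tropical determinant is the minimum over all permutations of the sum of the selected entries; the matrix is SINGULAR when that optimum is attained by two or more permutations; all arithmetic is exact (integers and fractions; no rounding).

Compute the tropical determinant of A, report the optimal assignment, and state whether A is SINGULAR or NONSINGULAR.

σ = (0, 1, 2): 4 + 9 + 13 = 26
σ = (0, 2, 1): 4 + (-4) + 26 = 26
σ = (1, 0, 2): 24 + 29 + 13 = 66
σ = (1, 2, 0): 24 + (-4) + 23 = 43
σ = (2, 0, 1): 10 + 29 + 26 = 65
σ = (2, 1, 0): 10 + 9 + 23 = 42
Optimal value attained by: σ = (0, 1, 2).
Answer: det⊕(A) = 26; verdict: SINGULAR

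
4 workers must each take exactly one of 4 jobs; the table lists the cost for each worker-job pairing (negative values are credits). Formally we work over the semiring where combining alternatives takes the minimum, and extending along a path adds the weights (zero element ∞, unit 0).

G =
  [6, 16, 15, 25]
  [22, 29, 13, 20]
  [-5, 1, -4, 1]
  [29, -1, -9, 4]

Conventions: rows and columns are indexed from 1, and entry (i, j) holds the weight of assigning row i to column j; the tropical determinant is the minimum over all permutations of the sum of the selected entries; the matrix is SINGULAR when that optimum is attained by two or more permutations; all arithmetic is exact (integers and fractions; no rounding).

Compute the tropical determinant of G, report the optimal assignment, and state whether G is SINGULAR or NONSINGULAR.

σ = (1, 2, 3, 4): 6 + 29 + (-4) + 4 = 35
σ = (1, 2, 4, 3): 6 + 29 + 1 + (-9) = 27
σ = (1, 3, 2, 4): 6 + 13 + 1 + 4 = 24
σ = (1, 3, 4, 2): 6 + 13 + 1 + (-1) = 19
σ = (1, 4, 2, 3): 6 + 20 + 1 + (-9) = 18
σ = (1, 4, 3, 2): 6 + 20 + (-4) + (-1) = 21
σ = (2, 1, 3, 4): 16 + 22 + (-4) + 4 = 38
σ = (2, 1, 4, 3): 16 + 22 + 1 + (-9) = 30
σ = (2, 3, 1, 4): 16 + 13 + (-5) + 4 = 28
σ = (2, 3, 4, 1): 16 + 13 + 1 + 29 = 59
σ = (2, 4, 1, 3): 16 + 20 + (-5) + (-9) = 22
σ = (2, 4, 3, 1): 16 + 20 + (-4) + 29 = 61
σ = (3, 1, 2, 4): 15 + 22 + 1 + 4 = 42
σ = (3, 1, 4, 2): 15 + 22 + 1 + (-1) = 37
σ = (3, 2, 1, 4): 15 + 29 + (-5) + 4 = 43
σ = (3, 2, 4, 1): 15 + 29 + 1 + 29 = 74
σ = (3, 4, 1, 2): 15 + 20 + (-5) + (-1) = 29
σ = (3, 4, 2, 1): 15 + 20 + 1 + 29 = 65
σ = (4, 1, 2, 3): 25 + 22 + 1 + (-9) = 39
σ = (4, 1, 3, 2): 25 + 22 + (-4) + (-1) = 42
σ = (4, 2, 1, 3): 25 + 29 + (-5) + (-9) = 40
σ = (4, 2, 3, 1): 25 + 29 + (-4) + 29 = 79
σ = (4, 3, 1, 2): 25 + 13 + (-5) + (-1) = 32
σ = (4, 3, 2, 1): 25 + 13 + 1 + 29 = 68
Optimal value attained by: σ = (1, 4, 2, 3).
Answer: det⊕(G) = 18; verdict: NONSINGULAR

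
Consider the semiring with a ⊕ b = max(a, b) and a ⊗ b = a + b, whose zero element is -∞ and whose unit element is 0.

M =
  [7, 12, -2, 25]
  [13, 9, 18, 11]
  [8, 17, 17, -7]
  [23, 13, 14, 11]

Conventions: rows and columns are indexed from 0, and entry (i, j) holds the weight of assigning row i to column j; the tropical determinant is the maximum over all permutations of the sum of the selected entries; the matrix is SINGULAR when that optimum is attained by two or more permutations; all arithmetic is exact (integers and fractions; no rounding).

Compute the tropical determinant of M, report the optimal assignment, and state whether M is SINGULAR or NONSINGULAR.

σ = (0, 1, 2, 3): 7 + 9 + 17 + 11 = 44
σ = (0, 1, 3, 2): 7 + 9 + (-7) + 14 = 23
σ = (0, 2, 1, 3): 7 + 18 + 17 + 11 = 53
σ = (0, 2, 3, 1): 7 + 18 + (-7) + 13 = 31
σ = (0, 3, 1, 2): 7 + 11 + 17 + 14 = 49
σ = (0, 3, 2, 1): 7 + 11 + 17 + 13 = 48
σ = (1, 0, 2, 3): 12 + 13 + 17 + 11 = 53
σ = (1, 0, 3, 2): 12 + 13 + (-7) + 14 = 32
σ = (1, 2, 0, 3): 12 + 18 + 8 + 11 = 49
σ = (1, 2, 3, 0): 12 + 18 + (-7) + 23 = 46
σ = (1, 3, 0, 2): 12 + 11 + 8 + 14 = 45
σ = (1, 3, 2, 0): 12 + 11 + 17 + 23 = 63
σ = (2, 0, 1, 3): (-2) + 13 + 17 + 11 = 39
σ = (2, 0, 3, 1): (-2) + 13 + (-7) + 13 = 17
σ = (2, 1, 0, 3): (-2) + 9 + 8 + 11 = 26
σ = (2, 1, 3, 0): (-2) + 9 + (-7) + 23 = 23
σ = (2, 3, 0, 1): (-2) + 11 + 8 + 13 = 30
σ = (2, 3, 1, 0): (-2) + 11 + 17 + 23 = 49
σ = (3, 0, 1, 2): 25 + 13 + 17 + 14 = 69
σ = (3, 0, 2, 1): 25 + 13 + 17 + 13 = 68
σ = (3, 1, 0, 2): 25 + 9 + 8 + 14 = 56
σ = (3, 1, 2, 0): 25 + 9 + 17 + 23 = 74
σ = (3, 2, 0, 1): 25 + 18 + 8 + 13 = 64
σ = (3, 2, 1, 0): 25 + 18 + 17 + 23 = 83
Optimal value attained by: σ = (3, 2, 1, 0).
Answer: det⊕(M) = 83; verdict: NONSINGULAR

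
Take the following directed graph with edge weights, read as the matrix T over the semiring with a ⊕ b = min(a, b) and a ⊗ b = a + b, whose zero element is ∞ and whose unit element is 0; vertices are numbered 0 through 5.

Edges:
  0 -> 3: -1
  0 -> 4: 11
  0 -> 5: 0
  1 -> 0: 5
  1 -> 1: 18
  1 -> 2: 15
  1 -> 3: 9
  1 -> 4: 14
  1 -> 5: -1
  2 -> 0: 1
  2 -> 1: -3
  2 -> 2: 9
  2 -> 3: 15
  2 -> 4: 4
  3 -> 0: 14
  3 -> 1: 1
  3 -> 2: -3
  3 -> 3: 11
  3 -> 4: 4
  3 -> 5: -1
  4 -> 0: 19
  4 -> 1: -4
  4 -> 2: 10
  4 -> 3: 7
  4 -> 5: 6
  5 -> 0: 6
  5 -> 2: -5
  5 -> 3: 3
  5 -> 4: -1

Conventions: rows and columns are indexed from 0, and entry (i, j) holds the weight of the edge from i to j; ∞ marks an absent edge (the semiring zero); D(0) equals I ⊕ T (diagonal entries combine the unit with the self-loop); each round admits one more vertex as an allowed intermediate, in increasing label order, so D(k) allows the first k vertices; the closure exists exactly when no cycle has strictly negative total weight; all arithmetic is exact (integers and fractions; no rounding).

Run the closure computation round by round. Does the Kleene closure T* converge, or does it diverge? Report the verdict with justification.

D(0):
  [0, ∞, ∞, -1, 11, 0]
  [5, 0, 15, 9, 14, -1]
  [1, -3, 0, 15, 4, ∞]
  [14, 1, -3, 0, 4, -1]
  [19, -4, 10, 7, 0, 6]
  [6, ∞, -5, 3, -1, 0]
D(1):
  [0, ∞, ∞, -1, 11, 0]
  [5, 0, 15, 4, 14, -1]
  [1, -3, 0, 0, 4, 1]
  [14, 1, -3, 0, 4, -1]
  [19, -4, 10, 7, 0, 6]
  [6, ∞, -5, 3, -1, 0]
D(2):
  [0, ∞, ∞, -1, 11, 0]
  [5, 0, 15, 4, 14, -1]
  [1, -3, 0, 0, 4, -4]
  [6, 1, -3, 0, 4, -1]
  [1, -4, 10, 0, 0, -5]
  [6, ∞, -5, 3, -1, 0]
Detection: at round 3, diagonal entry (3, 3) turns strictly negative.
Key observation: the cycle 3->2->0->3 has total weight (-3) + 1 + (-1), which is strictly negative.
Answer: DIVERGES — negative cycle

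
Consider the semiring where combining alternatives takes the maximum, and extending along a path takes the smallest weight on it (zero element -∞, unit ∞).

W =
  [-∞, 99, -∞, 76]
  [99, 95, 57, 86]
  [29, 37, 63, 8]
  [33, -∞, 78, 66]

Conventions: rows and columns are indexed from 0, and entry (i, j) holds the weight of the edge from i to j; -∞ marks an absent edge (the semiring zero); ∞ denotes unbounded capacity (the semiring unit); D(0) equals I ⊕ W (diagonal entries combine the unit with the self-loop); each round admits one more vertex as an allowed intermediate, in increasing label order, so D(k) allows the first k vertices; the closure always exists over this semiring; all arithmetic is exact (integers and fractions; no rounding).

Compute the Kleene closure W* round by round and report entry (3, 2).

D(0):
  [∞, 99, -∞, 76]
  [99, ∞, 57, 86]
  [29, 37, ∞, 8]
  [33, -∞, 78, ∞]
D(1):
  [∞, 99, -∞, 76]
  [99, ∞, 57, 86]
  [29, 37, ∞, 29]
  [33, 33, 78, ∞]
D(2):
  [∞, 99, 57, 86]
  [99, ∞, 57, 86]
  [37, 37, ∞, 37]
  [33, 33, 78, ∞]
D(3):
  [∞, 99, 57, 86]
  [99, ∞, 57, 86]
  [37, 37, ∞, 37]
  [37, 37, 78, ∞]
D(4):
  [∞, 99, 78, 86]
  [99, ∞, 78, 86]
  [37, 37, ∞, 37]
  [37, 37, 78, ∞]
Answer: W*[3][2] = 78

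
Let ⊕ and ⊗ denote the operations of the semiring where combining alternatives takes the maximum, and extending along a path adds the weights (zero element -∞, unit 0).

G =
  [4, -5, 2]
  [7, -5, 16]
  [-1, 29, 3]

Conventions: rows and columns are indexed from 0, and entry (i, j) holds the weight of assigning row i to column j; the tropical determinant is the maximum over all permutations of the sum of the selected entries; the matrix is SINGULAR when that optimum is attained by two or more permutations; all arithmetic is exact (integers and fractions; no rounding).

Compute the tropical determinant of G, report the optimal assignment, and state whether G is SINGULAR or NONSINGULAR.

σ = (0, 1, 2): 4 + (-5) + 3 = 2
σ = (0, 2, 1): 4 + 16 + 29 = 49
σ = (1, 0, 2): (-5) + 7 + 3 = 5
σ = (1, 2, 0): (-5) + 16 + (-1) = 10
σ = (2, 0, 1): 2 + 7 + 29 = 38
σ = (2, 1, 0): 2 + (-5) + (-1) = -4
Optimal value attained by: σ = (0, 2, 1).
Answer: det⊕(G) = 49; verdict: NONSINGULAR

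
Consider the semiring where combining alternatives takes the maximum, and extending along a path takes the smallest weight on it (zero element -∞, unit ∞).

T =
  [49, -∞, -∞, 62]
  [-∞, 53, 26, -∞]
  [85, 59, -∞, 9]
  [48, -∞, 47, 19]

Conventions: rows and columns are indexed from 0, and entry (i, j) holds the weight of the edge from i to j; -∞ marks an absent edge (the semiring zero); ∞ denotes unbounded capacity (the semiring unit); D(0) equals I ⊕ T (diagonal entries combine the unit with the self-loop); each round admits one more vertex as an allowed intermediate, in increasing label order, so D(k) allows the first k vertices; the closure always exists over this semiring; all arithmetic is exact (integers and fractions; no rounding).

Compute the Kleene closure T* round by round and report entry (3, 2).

D(0):
  [∞, -∞, -∞, 62]
  [-∞, ∞, 26, -∞]
  [85, 59, ∞, 9]
  [48, -∞, 47, ∞]
D(1):
  [∞, -∞, -∞, 62]
  [-∞, ∞, 26, -∞]
  [85, 59, ∞, 62]
  [48, -∞, 47, ∞]
D(2):
  [∞, -∞, -∞, 62]
  [-∞, ∞, 26, -∞]
  [85, 59, ∞, 62]
  [48, -∞, 47, ∞]
D(3):
  [∞, -∞, -∞, 62]
  [26, ∞, 26, 26]
  [85, 59, ∞, 62]
  [48, 47, 47, ∞]
D(4):
  [∞, 47, 47, 62]
  [26, ∞, 26, 26]
  [85, 59, ∞, 62]
  [48, 47, 47, ∞]
Answer: T*[3][2] = 47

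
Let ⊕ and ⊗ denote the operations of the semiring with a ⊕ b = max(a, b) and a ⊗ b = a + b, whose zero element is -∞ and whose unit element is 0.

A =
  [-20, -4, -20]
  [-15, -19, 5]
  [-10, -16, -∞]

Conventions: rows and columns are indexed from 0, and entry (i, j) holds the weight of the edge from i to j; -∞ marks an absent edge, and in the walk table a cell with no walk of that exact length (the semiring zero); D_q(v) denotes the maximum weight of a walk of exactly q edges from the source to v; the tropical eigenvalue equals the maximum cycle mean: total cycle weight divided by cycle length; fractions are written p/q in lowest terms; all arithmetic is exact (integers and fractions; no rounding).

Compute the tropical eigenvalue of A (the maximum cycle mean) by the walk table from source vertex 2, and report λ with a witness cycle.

q=0: [-∞, -∞, 0]
q=1: [-10, -16, -∞]
q=2: [-30, -14, -11]
q=3: [-21, -27, -9]
Optimal cycle mean attained by: cycle 0->1->2->0, total (-4) + 5 + (-10), length 3.
Answer: λ = -3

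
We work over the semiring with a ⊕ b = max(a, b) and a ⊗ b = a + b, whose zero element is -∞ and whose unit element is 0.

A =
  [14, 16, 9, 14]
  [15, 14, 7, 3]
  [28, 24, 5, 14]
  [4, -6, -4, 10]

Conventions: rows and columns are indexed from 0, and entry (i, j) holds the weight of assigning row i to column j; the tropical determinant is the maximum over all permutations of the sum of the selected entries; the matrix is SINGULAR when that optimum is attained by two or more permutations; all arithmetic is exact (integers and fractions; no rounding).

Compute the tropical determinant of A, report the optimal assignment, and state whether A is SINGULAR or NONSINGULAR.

σ = (0, 1, 2, 3): 14 + 14 + 5 + 10 = 43
σ = (0, 1, 3, 2): 14 + 14 + 14 + (-4) = 38
σ = (0, 2, 1, 3): 14 + 7 + 24 + 10 = 55
σ = (0, 2, 3, 1): 14 + 7 + 14 + (-6) = 29
σ = (0, 3, 1, 2): 14 + 3 + 24 + (-4) = 37
σ = (0, 3, 2, 1): 14 + 3 + 5 + (-6) = 16
σ = (1, 0, 2, 3): 16 + 15 + 5 + 10 = 46
σ = (1, 0, 3, 2): 16 + 15 + 14 + (-4) = 41
σ = (1, 2, 0, 3): 16 + 7 + 28 + 10 = 61
σ = (1, 2, 3, 0): 16 + 7 + 14 + 4 = 41
σ = (1, 3, 0, 2): 16 + 3 + 28 + (-4) = 43
σ = (1, 3, 2, 0): 16 + 3 + 5 + 4 = 28
σ = (2, 0, 1, 3): 9 + 15 + 24 + 10 = 58
σ = (2, 0, 3, 1): 9 + 15 + 14 + (-6) = 32
σ = (2, 1, 0, 3): 9 + 14 + 28 + 10 = 61
σ = (2, 1, 3, 0): 9 + 14 + 14 + 4 = 41
σ = (2, 3, 0, 1): 9 + 3 + 28 + (-6) = 34
σ = (2, 3, 1, 0): 9 + 3 + 24 + 4 = 40
σ = (3, 0, 1, 2): 14 + 15 + 24 + (-4) = 49
σ = (3, 0, 2, 1): 14 + 15 + 5 + (-6) = 28
σ = (3, 1, 0, 2): 14 + 14 + 28 + (-4) = 52
σ = (3, 1, 2, 0): 14 + 14 + 5 + 4 = 37
σ = (3, 2, 0, 1): 14 + 7 + 28 + (-6) = 43
σ = (3, 2, 1, 0): 14 + 7 + 24 + 4 = 49
Optimal value attained by: σ = (1, 2, 0, 3).
Answer: det⊕(A) = 61; verdict: SINGULAR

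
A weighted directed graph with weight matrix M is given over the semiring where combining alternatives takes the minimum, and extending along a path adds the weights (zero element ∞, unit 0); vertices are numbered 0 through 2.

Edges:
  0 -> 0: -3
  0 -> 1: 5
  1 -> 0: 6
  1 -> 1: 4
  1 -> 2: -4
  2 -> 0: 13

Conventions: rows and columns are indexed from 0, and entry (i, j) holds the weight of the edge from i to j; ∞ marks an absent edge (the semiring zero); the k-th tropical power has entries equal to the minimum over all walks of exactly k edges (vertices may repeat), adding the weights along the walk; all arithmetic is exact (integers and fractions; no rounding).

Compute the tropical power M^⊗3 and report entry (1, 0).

M^⊗2:
  [-6, 2, 1]
  [3, 8, 0]
  [10, 18, ∞]
M^⊗3:
  [-9, -1, -2]
  [0, 8, 4]
  [7, 15, 14]
Key observation: the optimum is the walk 1->0->0->0, with weight 6 + (-3) + (-3) = 0.
Optimal value attained by: walk 1->0->0->0.
Answer: (M^⊗3)[1][0] = 0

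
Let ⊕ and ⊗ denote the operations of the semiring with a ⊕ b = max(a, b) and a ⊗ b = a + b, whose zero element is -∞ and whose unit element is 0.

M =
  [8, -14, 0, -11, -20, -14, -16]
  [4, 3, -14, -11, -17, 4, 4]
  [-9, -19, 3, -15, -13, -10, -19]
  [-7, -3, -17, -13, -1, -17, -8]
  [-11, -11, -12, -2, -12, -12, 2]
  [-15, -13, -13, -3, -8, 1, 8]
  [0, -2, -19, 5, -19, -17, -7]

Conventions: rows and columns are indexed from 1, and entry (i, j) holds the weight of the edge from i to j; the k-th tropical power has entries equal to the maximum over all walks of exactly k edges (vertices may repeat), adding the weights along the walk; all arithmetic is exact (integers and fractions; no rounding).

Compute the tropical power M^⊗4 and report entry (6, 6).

M^⊗2:
  [16, -6, 8, -3, -12, -6, -6]
  [12, 6, 4, 9, -4, 7, 12]
  [-1, -16, 6, -12, -10, -7, -2]
  [1, 0, -7, -3, -13, 1, 1]
  [2, 0, -9, 7, -3, -7, -4]
  [8, 6, -10, 13, -4, 2, 9]
  [8, 2, 0, -2, 4, 2, 2]
M^⊗3:
  [24, 2, 16, 5, -4, 2, 2]
  [20, 10, 12, 17, 8, 10, 15]
  [7, -4, 9, 3, -7, -4, 1]
  [9, 3, 1, 6, -4, 4, 9]
  [10, 4, 2, 1, 6, 4, 4]
  [16, 10, 8, 14, 12, 10, 10]
  [16, 5, 8, 7, -3, 6, 10]
M^⊗4:
  [32, 10, 24, 13, 4, 10, 10]
  [28, 14, 20, 20, 16, 14, 18]
  [15, 0, 12, 6, 2, 0, 4]
  [17, 7, 9, 14, 5, 7, 12]
  [18, 7, 10, 9, 0, 8, 12]
  [24, 13, 16, 15, 13, 14, 18]
  [24, 8, 16, 15, 6, 9, 14]
Key observation: the optimum is the walk 6->7->4->2->6, with weight 8 + 5 + (-3) + 4 = 14.
Optimal value attained by: walk 6->7->4->2->6.
Answer: (M^⊗4)[6][6] = 14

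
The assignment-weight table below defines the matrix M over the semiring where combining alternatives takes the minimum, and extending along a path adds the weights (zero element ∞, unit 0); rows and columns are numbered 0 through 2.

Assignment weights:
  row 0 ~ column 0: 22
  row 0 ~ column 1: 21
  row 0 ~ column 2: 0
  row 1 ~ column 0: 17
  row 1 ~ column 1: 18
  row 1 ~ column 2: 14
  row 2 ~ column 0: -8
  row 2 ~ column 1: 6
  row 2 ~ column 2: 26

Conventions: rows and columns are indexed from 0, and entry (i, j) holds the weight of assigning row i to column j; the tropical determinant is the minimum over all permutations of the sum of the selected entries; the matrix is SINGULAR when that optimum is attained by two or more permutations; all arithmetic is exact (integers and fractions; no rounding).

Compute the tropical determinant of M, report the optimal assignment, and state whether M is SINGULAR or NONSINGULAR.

σ = (0, 1, 2): 22 + 18 + 26 = 66
σ = (0, 2, 1): 22 + 14 + 6 = 42
σ = (1, 0, 2): 21 + 17 + 26 = 64
σ = (1, 2, 0): 21 + 14 + (-8) = 27
σ = (2, 0, 1): 0 + 17 + 6 = 23
σ = (2, 1, 0): 0 + 18 + (-8) = 10
Optimal value attained by: σ = (2, 1, 0).
Answer: det⊕(M) = 10; verdict: NONSINGULAR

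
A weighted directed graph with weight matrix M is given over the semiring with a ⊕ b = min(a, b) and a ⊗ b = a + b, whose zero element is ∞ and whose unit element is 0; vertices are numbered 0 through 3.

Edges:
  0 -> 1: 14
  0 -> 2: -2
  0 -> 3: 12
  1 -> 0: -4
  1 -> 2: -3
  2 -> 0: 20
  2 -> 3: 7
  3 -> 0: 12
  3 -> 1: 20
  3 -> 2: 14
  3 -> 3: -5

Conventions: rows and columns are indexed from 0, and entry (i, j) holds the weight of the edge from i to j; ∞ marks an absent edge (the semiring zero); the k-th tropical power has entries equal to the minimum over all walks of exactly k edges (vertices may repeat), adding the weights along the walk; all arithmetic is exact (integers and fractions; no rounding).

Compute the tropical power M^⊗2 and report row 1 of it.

M^⊗2:
  [10, 32, 11, 5]
  [17, 10, -6, 4]
  [19, 27, 18, 2]
  [7, 15, 9, -10]
Answer: row 1 of M^⊗2 = [17, 10, -6, 4]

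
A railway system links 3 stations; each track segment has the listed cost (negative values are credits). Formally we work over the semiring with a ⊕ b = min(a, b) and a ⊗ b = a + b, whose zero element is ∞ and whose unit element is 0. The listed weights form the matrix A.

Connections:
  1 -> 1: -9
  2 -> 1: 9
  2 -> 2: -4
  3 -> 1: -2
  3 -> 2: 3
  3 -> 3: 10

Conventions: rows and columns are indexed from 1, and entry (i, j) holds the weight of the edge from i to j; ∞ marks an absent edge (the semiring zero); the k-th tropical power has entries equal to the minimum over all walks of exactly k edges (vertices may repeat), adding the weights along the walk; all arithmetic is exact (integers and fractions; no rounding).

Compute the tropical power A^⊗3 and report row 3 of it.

A^⊗2:
  [-18, ∞, ∞]
  [0, -8, ∞]
  [-11, -1, 20]
A^⊗3:
  [-27, ∞, ∞]
  [-9, -12, ∞]
  [-20, -5, 30]
Answer: row 3 of A^⊗3 = [-20, -5, 30]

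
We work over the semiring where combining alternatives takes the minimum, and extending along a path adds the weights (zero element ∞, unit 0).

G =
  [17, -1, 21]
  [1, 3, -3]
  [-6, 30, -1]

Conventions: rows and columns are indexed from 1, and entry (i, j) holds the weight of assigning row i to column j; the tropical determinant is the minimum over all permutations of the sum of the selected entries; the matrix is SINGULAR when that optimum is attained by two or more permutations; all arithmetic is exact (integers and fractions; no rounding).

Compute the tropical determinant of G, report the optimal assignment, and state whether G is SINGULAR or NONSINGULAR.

σ = (1, 2, 3): 17 + 3 + (-1) = 19
σ = (1, 3, 2): 17 + (-3) + 30 = 44
σ = (2, 1, 3): (-1) + 1 + (-1) = -1
σ = (2, 3, 1): (-1) + (-3) + (-6) = -10
σ = (3, 1, 2): 21 + 1 + 30 = 52
σ = (3, 2, 1): 21 + 3 + (-6) = 18
Optimal value attained by: σ = (2, 3, 1).
Answer: det⊕(G) = -10; verdict: NONSINGULAR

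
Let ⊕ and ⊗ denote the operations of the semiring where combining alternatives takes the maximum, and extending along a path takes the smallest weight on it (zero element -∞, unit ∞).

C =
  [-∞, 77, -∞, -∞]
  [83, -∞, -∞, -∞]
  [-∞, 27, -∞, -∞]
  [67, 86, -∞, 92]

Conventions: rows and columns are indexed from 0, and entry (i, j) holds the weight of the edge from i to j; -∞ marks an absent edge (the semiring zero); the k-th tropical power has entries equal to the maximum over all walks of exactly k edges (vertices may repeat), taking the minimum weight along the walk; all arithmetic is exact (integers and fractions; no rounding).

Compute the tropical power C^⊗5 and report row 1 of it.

C^⊗2:
  [77, -∞, -∞, -∞]
  [-∞, 77, -∞, -∞]
  [27, -∞, -∞, -∞]
  [83, 86, -∞, 92]
C^⊗3:
  [-∞, 77, -∞, -∞]
  [77, -∞, -∞, -∞]
  [-∞, 27, -∞, -∞]
  [83, 86, -∞, 92]
C^⊗4:
  [77, -∞, -∞, -∞]
  [-∞, 77, -∞, -∞]
  [27, -∞, -∞, -∞]
  [83, 86, -∞, 92]
C^⊗5:
  [-∞, 77, -∞, -∞]
  [77, -∞, -∞, -∞]
  [-∞, 27, -∞, -∞]
  [83, 86, -∞, 92]
Answer: row 1 of C^⊗5 = [77, -∞, -∞, -∞]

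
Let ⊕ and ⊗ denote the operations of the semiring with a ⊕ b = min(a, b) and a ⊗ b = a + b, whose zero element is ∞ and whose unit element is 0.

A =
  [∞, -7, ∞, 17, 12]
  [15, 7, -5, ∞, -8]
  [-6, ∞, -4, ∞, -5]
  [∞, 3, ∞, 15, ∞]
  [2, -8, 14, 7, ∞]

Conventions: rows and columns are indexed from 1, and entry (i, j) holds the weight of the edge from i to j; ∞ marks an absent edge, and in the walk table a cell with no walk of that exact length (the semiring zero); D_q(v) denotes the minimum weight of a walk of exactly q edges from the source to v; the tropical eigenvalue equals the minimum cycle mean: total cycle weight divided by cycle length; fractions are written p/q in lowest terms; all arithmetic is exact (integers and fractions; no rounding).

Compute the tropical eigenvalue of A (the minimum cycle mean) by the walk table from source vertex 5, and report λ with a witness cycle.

q=0: [∞, ∞, ∞, ∞, 0]
q=1: [2, -8, 14, 7, ∞]
q=2: [7, -5, -13, 19, -16]
q=3: [-19, -24, -17, -9, -18]
q=4: [-23, -26, -29, -11, -32]
q=5: [-35, -40, -33, -25, -34]
Optimal cycle mean attained by: cycle 2->5->2, total (-8) + (-8), length 2.
Answer: λ = -8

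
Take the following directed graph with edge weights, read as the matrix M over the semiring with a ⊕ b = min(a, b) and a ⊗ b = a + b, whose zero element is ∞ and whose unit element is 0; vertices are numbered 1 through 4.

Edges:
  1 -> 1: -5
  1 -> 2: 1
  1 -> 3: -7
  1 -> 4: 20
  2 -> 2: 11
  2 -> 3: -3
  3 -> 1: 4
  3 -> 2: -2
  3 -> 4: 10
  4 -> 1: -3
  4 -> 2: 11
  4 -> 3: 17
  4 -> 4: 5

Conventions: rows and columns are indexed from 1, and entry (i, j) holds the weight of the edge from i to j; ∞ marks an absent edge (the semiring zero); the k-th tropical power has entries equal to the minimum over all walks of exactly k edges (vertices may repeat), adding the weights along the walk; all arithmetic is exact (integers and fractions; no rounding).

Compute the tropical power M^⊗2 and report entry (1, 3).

M^⊗2:
  [-10, -9, -12, 3]
  [1, -5, 8, 7]
  [-1, 5, -5, 15]
  [-8, -2, -10, 10]
Key observation: the optimum is the walk 1->1->3, with weight (-5) + (-7) = -12.
Optimal value attained by: walk 1->1->3.
Answer: (M^⊗2)[1][3] = -12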